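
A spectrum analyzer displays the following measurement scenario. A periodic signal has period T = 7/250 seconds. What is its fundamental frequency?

The fundamental frequency is the reciprocal of the period.
f = 1/T = 1/(7/250) = 250/7 Hz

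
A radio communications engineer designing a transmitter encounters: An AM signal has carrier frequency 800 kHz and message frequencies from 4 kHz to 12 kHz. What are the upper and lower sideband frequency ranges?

Upper sideband (USB) = fc + [fm_low, fm_high] = 800 + [4, 12] = [804, 812] kHz
Lower sideband (LSB) = fc - [fm_high, fm_low] = 800 - [12, 4] = [788, 796] kHz
Total occupied spectrum: 788 kHz to 812 kHz (plus carrier at 800 kHz)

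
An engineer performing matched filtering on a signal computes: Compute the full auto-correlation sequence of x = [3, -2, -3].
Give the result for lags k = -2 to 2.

r_xx[k] = sum_m x[m]*x[m+k], indexed from 0, for k = -2 to 2:
  r_xx[-2] = x[2]*x[0] = -9
  r_xx[-1] = x[1]*x[0] + x[2]*x[1] = 0
  r_xx[0] = x[0]*x[0] + x[1]*x[1] + x[2]*x[2] = 22
  r_xx[1] = x[0]*x[1] + x[1]*x[2] = 0
  r_xx[2] = x[0]*x[2] = -9
r_xx = [-9, 0, 22, 0, -9]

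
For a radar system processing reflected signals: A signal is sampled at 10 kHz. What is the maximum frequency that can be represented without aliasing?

The maximum frequency that can be represented without aliasing
is the Nyquist frequency: f_max = f_s / 2 = 10 kHz / 2 = 5 kHz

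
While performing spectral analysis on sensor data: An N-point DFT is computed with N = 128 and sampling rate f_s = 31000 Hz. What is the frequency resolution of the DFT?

DFT frequency resolution = f_s / N
= 31000 / 128 = 3875/16 Hz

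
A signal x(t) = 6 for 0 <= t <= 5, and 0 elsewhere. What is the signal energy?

Energy = integral of |x(t)|^2 dt over the signal duration
= 6^2 * 5 = 36 * 5 = 180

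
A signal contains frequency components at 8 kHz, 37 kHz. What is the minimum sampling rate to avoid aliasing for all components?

The highest frequency component is f_max = 37 kHz.
Nyquist rate = 2 * f_max = 2 * 37 kHz = 74 kHz.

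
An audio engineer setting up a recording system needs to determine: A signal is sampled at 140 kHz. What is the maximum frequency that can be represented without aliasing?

The maximum frequency that can be represented without aliasing
is the Nyquist frequency: f_max = f_s / 2 = 140 kHz / 2 = 70 kHz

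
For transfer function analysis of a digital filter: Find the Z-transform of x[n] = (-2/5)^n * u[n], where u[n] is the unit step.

The Z-transform of a^n * u[n] is z/(z-a) for |z| > |a|.
Here a = -2/5, so X(z) = z/(z - (-2/5)) = 5z/(5z + 2)
ROC: |z| > 2/5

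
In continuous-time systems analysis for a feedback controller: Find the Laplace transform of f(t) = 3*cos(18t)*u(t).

Standard pair: cos(wt)*u(t) <-> s/(s^2+w^2)
With w = 18: L{3*cos(18t)*u(t)} = 3s/(s^2+324)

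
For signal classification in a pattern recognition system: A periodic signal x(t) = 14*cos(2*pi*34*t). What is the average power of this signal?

Average power of A*cos(wt) is A^2/2.
P = 14^2 / 2 = 196/2 = 98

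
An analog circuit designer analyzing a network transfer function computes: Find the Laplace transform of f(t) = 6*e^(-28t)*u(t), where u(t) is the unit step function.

Standard Laplace transform pair:
e^(-at)*u(t) <-> 1/(s+a)
With a = 28: L{6*e^(-28t)*u(t)} = 6/(s+28), ROC: Re(s) > -28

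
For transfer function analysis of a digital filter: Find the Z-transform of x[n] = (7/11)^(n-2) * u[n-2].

Time-shifting property: if X(z) = Z{x[n]}, then Z{x[n-d]} = z^(-d) * X(z)
X(z) = z/(z - 7/11) for x[n] = (7/11)^n * u[n]
Z{x[n-2]} = z^(-2) * z/(z - 7/11) = z^(-1)/(z - 7/11)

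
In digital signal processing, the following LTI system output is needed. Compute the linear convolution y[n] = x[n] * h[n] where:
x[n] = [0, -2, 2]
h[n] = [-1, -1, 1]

y[n] = sum_k x[k]*h[n-k]. Output length = len(x) + len(h) - 1 = 3 + 3 - 1 = 5.
y[0] = 0*-1 = 0
y[1] = -2*-1 + 0*-1 = 2
y[2] = 2*-1 + -2*-1 + 0*1 = 0
y[3] = 2*-1 + -2*1 = -4
y[4] = 2*1 = 2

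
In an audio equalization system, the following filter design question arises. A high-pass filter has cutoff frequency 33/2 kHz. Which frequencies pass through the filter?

A high-pass filter passes all frequencies above the cutoff frequency 33/2 kHz and attenuates lower frequencies.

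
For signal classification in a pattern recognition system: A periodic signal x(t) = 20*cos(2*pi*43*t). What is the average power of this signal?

Average power of A*cos(wt) is A^2/2.
P = 20^2 / 2 = 400/2 = 200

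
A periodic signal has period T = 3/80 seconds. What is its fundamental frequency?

The fundamental frequency is the reciprocal of the period.
f = 1/T = 1/(3/80) = 80/3 Hz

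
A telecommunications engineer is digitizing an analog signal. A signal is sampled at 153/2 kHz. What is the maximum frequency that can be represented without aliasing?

The maximum frequency that can be represented without aliasing
is the Nyquist frequency: f_max = f_s / 2 = 153/2 kHz / 2 = 153/4 kHz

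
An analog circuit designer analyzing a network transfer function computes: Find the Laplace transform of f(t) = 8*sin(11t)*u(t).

Standard pair: sin(wt)*u(t) <-> w/(s^2+w^2)
With w = 11: L{8*sin(11t)*u(t)} = 88/(s^2+121)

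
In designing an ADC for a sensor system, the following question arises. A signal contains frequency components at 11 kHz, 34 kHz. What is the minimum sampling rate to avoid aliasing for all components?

The highest frequency component is f_max = 34 kHz.
Nyquist rate = 2 * f_max = 2 * 34 kHz = 68 kHz.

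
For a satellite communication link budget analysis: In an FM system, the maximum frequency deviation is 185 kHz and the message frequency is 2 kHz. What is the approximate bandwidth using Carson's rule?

Carson's rule: BW = 2*(delta_f + f_m)
= 2*(185 + 2) kHz = 374 kHz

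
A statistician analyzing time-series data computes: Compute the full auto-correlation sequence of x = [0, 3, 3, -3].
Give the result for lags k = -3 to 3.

r_xx[k] = sum_m x[m]*x[m+k], indexed from 0, for k = -3 to 3:
  r_xx[-3] = x[3]*x[0] = 0
  r_xx[-2] = x[2]*x[0] + x[3]*x[1] = -9
  r_xx[-1] = x[1]*x[0] + x[2]*x[1] + x[3]*x[2] = 0
  r_xx[0] = x[0]*x[0] + x[1]*x[1] + x[2]*x[2] + x[3]*x[3] = 27
  r_xx[1] = x[0]*x[1] + x[1]*x[2] + x[2]*x[3] = 0
  r_xx[2] = x[0]*x[2] + x[1]*x[3] = -9
  r_xx[3] = x[0]*x[3] = 0
r_xx = [0, -9, 0, 27, 0, -9, 0]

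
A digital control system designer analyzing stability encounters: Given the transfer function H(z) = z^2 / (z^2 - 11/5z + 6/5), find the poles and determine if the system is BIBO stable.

Poles are roots of the denominator: z^2 - 11/5z + 6/5 = 0.
Quadratic formula: z = [-(-11/5) +/- sqrt((-11/5)^2 - 4*(6/5))] / 2
Discriminant = 121/25 - 24/5 = 1/25; sqrt = 1/5.
z = (11/5 +/- 1/5) / 2 => z = 6/5 or z = 1.
|p1| = 1, |p2| = 6/5.
For BIBO stability, all poles must lie inside the unit circle (|p| < 1).
System is UNSTABLE since at least one |p| >= 1.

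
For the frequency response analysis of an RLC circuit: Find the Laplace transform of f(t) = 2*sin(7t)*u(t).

Standard pair: sin(wt)*u(t) <-> w/(s^2+w^2)
With w = 7: L{2*sin(7t)*u(t)} = 14/(s^2+49)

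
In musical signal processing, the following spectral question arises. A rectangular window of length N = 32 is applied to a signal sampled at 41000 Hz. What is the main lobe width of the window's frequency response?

For a rectangular window of length N,
the main lobe width in frequency is 2*f_s/N.
= 2*41000/32 = 5125/2 Hz
This determines the minimum frequency separation for resolving two sinusoids.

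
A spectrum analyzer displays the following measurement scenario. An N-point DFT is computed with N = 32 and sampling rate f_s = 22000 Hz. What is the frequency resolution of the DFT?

DFT frequency resolution = f_s / N
= 22000 / 32 = 1375/2 Hz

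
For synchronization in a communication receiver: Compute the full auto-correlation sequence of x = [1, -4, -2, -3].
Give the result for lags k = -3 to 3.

r_xx[k] = sum_m x[m]*x[m+k], indexed from 0, for k = -3 to 3:
  r_xx[-3] = x[3]*x[0] = -3
  r_xx[-2] = x[2]*x[0] + x[3]*x[1] = 10
  r_xx[-1] = x[1]*x[0] + x[2]*x[1] + x[3]*x[2] = 10
  r_xx[0] = x[0]*x[0] + x[1]*x[1] + x[2]*x[2] + x[3]*x[3] = 30
  r_xx[1] = x[0]*x[1] + x[1]*x[2] + x[2]*x[3] = 10
  r_xx[2] = x[0]*x[2] + x[1]*x[3] = 10
  r_xx[3] = x[0]*x[3] = -3
r_xx = [-3, 10, 10, 30, 10, 10, -3]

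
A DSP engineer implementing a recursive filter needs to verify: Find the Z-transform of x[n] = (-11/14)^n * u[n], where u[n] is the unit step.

The Z-transform of a^n * u[n] is z/(z-a) for |z| > |a|.
Here a = -11/14, so X(z) = z/(z - (-11/14)) = 14z/(14z + 11)
ROC: |z| > 11/14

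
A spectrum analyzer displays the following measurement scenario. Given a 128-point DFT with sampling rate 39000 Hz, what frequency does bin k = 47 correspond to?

The frequency of DFT bin k is: f_k = k * f_s / N
f_47 = 47 * 39000 / 128 = 229125/16 Hz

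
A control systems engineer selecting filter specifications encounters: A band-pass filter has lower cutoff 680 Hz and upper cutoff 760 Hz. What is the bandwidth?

Bandwidth = f_high - f_low
= 760 Hz - 680 Hz = 80 Hz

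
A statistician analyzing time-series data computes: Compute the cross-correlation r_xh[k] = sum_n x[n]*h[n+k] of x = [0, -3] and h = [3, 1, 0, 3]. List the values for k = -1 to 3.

Both sequences indexed from 0 and zero outside their support.
Lags with overlap: k = -1 to 3.
  r_xh[-1] = x[1]*h[0] = -9
  r_xh[0] = x[0]*h[0] + x[1]*h[1] = -3
  r_xh[1] = x[0]*h[1] + x[1]*h[2] = 0
  r_xh[2] = x[0]*h[2] + x[1]*h[3] = -9
  r_xh[3] = x[0]*h[3] = 0
r_xh = [-9, -3, 0, -9, 0] (for k = -1, ..., 3)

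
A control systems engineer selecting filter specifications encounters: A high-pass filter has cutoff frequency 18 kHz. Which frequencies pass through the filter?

A high-pass filter passes all frequencies above the cutoff frequency 18 kHz and attenuates lower frequencies.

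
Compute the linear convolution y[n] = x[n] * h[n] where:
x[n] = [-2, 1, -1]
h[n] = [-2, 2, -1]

y[n] = sum_k x[k]*h[n-k]. Output length = len(x) + len(h) - 1 = 3 + 3 - 1 = 5.
y[0] = -2*-2 = 4
y[1] = 1*-2 + -2*2 = -6
y[2] = -1*-2 + 1*2 + -2*-1 = 6
y[3] = -1*2 + 1*-1 = -3
y[4] = -1*-1 = 1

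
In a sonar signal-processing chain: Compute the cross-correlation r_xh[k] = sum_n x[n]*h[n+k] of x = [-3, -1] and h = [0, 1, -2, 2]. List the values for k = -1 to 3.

Both sequences indexed from 0 and zero outside their support.
Lags with overlap: k = -1 to 3.
  r_xh[-1] = x[1]*h[0] = 0
  r_xh[0] = x[0]*h[0] + x[1]*h[1] = -1
  r_xh[1] = x[0]*h[1] + x[1]*h[2] = -1
  r_xh[2] = x[0]*h[2] + x[1]*h[3] = 4
  r_xh[3] = x[0]*h[3] = -6
r_xh = [0, -1, -1, 4, -6] (for k = -1, ..., 3)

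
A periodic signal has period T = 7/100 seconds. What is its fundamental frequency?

The fundamental frequency is the reciprocal of the period.
f = 1/T = 1/(7/100) = 100/7 Hz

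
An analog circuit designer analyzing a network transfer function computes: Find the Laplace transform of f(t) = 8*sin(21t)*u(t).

Standard pair: sin(wt)*u(t) <-> w/(s^2+w^2)
With w = 21: L{8*sin(21t)*u(t)} = 168/(s^2+441)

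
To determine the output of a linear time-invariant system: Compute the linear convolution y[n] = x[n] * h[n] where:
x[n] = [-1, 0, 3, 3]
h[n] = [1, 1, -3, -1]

y[n] = sum_k x[k]*h[n-k]. Output length = len(x) + len(h) - 1 = 4 + 4 - 1 = 7.
y[0] = -1*1 = -1
y[1] = 0*1 + -1*1 = -1
y[2] = 3*1 + 0*1 + -1*-3 = 6
y[3] = 3*1 + 3*1 + 0*-3 + -1*-1 = 7
y[4] = 3*1 + 3*-3 + 0*-1 = -6
y[5] = 3*-3 + 3*-1 = -12
y[6] = 3*-1 = -3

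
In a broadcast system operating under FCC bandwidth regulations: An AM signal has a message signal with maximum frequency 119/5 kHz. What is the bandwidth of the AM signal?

In AM (double-sideband), the bandwidth is twice the message frequency.
BW = 2 * f_m = 2 * 119/5 kHz = 238/5 kHz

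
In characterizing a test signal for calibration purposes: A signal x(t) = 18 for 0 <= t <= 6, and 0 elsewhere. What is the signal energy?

Energy = integral of |x(t)|^2 dt over the signal duration
= 18^2 * 6 = 324 * 6 = 1944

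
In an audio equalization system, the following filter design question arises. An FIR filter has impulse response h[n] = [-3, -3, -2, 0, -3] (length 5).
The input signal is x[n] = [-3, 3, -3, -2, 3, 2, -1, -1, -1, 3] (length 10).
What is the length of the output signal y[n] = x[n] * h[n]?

For linear convolution, the output length is:
len(y) = len(x) + len(h) - 1 = 10 + 5 - 1 = 14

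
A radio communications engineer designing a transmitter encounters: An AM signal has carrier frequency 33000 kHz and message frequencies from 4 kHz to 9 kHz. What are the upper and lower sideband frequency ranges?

Upper sideband (USB) = fc + [fm_low, fm_high] = 33000 + [4, 9] = [33004, 33009] kHz
Lower sideband (LSB) = fc - [fm_high, fm_low] = 33000 - [9, 4] = [32991, 32996] kHz
Total occupied spectrum: 32991 kHz to 33009 kHz (plus carrier at 33000 kHz)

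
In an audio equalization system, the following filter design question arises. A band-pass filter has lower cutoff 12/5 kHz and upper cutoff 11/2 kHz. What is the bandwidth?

Bandwidth = f_high - f_low
= 11/2 kHz - 12/5 kHz = 31/10 kHz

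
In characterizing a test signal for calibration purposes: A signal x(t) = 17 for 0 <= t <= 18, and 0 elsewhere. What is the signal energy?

Energy = integral of |x(t)|^2 dt over the signal duration
= 17^2 * 18 = 289 * 18 = 5202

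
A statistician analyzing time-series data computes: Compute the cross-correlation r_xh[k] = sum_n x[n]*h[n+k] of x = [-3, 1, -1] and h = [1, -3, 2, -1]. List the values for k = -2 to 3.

Both sequences indexed from 0 and zero outside their support.
Lags with overlap: k = -2 to 3.
  r_xh[-2] = x[2]*h[0] = -1
  r_xh[-1] = x[1]*h[0] + x[2]*h[1] = 4
  r_xh[0] = x[0]*h[0] + x[1]*h[1] + x[2]*h[2] = -8
  r_xh[1] = x[0]*h[1] + x[1]*h[2] + x[2]*h[3] = 12
  r_xh[2] = x[0]*h[2] + x[1]*h[3] = -7
  r_xh[3] = x[0]*h[3] = 3
r_xh = [-1, 4, -8, 12, -7, 3] (for k = -2, ..., 3)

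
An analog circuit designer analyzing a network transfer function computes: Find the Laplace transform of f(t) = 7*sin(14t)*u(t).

Standard pair: sin(wt)*u(t) <-> w/(s^2+w^2)
With w = 14: L{7*sin(14t)*u(t)} = 98/(s^2+196)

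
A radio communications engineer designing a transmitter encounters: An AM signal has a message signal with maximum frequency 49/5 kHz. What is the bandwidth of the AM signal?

In AM (double-sideband), the bandwidth is twice the message frequency.
BW = 2 * f_m = 2 * 49/5 kHz = 98/5 kHz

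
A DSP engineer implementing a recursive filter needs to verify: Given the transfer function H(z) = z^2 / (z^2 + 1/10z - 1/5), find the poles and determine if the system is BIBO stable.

Poles are roots of the denominator: z^2 + 1/10z - 1/5 = 0.
Quadratic formula: z = [-(1/10) +/- sqrt((1/10)^2 - 4*(-1/5))] / 2
Discriminant = 1/100 + 4/5 = 81/100; sqrt = 9/10.
z = (-1/10 +/- 9/10) / 2 => z = 2/5 or z = -1/2.
|p1| = 2/5, |p2| = 1/2.
For BIBO stability, all poles must lie inside the unit circle (|p| < 1).
System is STABLE since both |p| < 1.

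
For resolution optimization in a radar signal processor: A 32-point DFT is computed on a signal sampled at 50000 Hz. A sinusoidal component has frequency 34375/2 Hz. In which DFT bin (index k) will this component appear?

DFT frequency resolution = f_s/N = 50000/32 = 3125/2 Hz
Bin index k = f_signal / resolution = 34375/2 / 3125/2 = 11
The signal frequency 34375/2 Hz falls in DFT bin k = 11.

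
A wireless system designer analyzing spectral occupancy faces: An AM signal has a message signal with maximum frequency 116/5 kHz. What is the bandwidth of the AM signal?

In AM (double-sideband), the bandwidth is twice the message frequency.
BW = 2 * f_m = 2 * 116/5 kHz = 232/5 kHz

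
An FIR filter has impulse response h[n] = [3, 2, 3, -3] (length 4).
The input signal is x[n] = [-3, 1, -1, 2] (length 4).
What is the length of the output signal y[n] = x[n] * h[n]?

For linear convolution, the output length is:
len(y) = len(x) + len(h) - 1 = 4 + 4 - 1 = 7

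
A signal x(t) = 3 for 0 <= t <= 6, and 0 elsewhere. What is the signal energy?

Energy = integral of |x(t)|^2 dt over the signal duration
= 3^2 * 6 = 9 * 6 = 54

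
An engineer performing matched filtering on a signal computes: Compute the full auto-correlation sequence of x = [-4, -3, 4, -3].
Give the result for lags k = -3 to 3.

r_xx[k] = sum_m x[m]*x[m+k], indexed from 0, for k = -3 to 3:
  r_xx[-3] = x[3]*x[0] = 12
  r_xx[-2] = x[2]*x[0] + x[3]*x[1] = -7
  r_xx[-1] = x[1]*x[0] + x[2]*x[1] + x[3]*x[2] = -12
  r_xx[0] = x[0]*x[0] + x[1]*x[1] + x[2]*x[2] + x[3]*x[3] = 50
  r_xx[1] = x[0]*x[1] + x[1]*x[2] + x[2]*x[3] = -12
  r_xx[2] = x[0]*x[2] + x[1]*x[3] = -7
  r_xx[3] = x[0]*x[3] = 12
r_xx = [12, -7, -12, 50, -12, -7, 12]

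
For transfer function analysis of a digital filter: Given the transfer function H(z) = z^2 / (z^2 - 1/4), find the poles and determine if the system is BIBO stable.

Poles are roots of the denominator: z^2 - 1/4 = 0.
Quadratic formula: z = [-(0) +/- sqrt((0)^2 - 4*(-1/4))] / 2
Discriminant = 0 + 1 = 1; sqrt = 1.
z = (0 +/- 1) / 2 => z = 1/2 or z = -1/2.
|p1| = 1/2, |p2| = 1/2.
For BIBO stability, all poles must lie inside the unit circle (|p| < 1).
System is STABLE since both |p| < 1.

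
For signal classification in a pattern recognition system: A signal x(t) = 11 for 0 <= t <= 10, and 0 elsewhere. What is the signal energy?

Energy = integral of |x(t)|^2 dt over the signal duration
= 11^2 * 10 = 121 * 10 = 1210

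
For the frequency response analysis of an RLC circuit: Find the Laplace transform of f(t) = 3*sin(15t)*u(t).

Standard pair: sin(wt)*u(t) <-> w/(s^2+w^2)
With w = 15: L{3*sin(15t)*u(t)} = 45/(s^2+225)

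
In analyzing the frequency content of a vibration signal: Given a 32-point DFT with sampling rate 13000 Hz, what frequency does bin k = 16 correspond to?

The frequency of DFT bin k is: f_k = k * f_s / N
f_16 = 16 * 13000 / 32 = 6500 Hz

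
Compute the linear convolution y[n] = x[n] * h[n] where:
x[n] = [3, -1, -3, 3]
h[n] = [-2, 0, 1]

y[n] = sum_k x[k]*h[n-k]. Output length = len(x) + len(h) - 1 = 4 + 3 - 1 = 6.
y[0] = 3*-2 = -6
y[1] = -1*-2 + 3*0 = 2
y[2] = -3*-2 + -1*0 + 3*1 = 9
y[3] = 3*-2 + -3*0 + -1*1 = -7
y[4] = 3*0 + -3*1 = -3
y[5] = 3*1 = 3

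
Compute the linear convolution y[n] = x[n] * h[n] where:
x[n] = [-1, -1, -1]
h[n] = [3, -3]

y[n] = sum_k x[k]*h[n-k]. Output length = len(x) + len(h) - 1 = 3 + 2 - 1 = 4.
y[0] = -1*3 = -3
y[1] = -1*3 + -1*-3 = 0
y[2] = -1*3 + -1*-3 = 0
y[3] = -1*-3 = 3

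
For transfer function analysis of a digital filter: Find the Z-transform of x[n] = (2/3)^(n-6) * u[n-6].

Time-shifting property: if X(z) = Z{x[n]}, then Z{x[n-d]} = z^(-d) * X(z)
X(z) = z/(z - 2/3) for x[n] = (2/3)^n * u[n]
Z{x[n-6]} = z^(-6) * z/(z - 2/3) = z^(-5)/(z - 2/3)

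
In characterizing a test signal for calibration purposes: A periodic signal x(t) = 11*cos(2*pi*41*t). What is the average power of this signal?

Average power of A*cos(wt) is A^2/2.
P = 11^2 / 2 = 121/2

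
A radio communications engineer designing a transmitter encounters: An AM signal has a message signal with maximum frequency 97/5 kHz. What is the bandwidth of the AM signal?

In AM (double-sideband), the bandwidth is twice the message frequency.
BW = 2 * f_m = 2 * 97/5 kHz = 194/5 kHz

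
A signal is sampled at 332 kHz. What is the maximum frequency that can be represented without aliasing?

The maximum frequency that can be represented without aliasing
is the Nyquist frequency: f_max = f_s / 2 = 332 kHz / 2 = 166 kHz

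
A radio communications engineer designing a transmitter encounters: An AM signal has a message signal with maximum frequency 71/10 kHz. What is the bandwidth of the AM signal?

In AM (double-sideband), the bandwidth is twice the message frequency.
BW = 2 * f_m = 2 * 71/10 kHz = 71/5 kHz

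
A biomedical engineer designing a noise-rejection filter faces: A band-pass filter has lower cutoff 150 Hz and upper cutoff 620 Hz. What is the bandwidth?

Bandwidth = f_high - f_low
= 620 Hz - 150 Hz = 470 Hz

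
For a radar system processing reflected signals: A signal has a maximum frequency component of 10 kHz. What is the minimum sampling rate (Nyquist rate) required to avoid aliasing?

By the Nyquist-Shannon sampling theorem,
the minimum sampling rate (Nyquist rate) must be at least 2 * f_max.
Nyquist rate = 2 * 10 kHz = 20 kHz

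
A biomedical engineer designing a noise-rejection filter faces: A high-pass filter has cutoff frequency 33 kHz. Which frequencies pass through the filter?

A high-pass filter passes all frequencies above the cutoff frequency 33 kHz and attenuates lower frequencies.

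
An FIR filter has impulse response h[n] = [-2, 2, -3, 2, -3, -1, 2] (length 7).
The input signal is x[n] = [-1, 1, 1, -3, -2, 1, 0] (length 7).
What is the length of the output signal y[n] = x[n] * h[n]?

For linear convolution, the output length is:
len(y) = len(x) + len(h) - 1 = 7 + 7 - 1 = 13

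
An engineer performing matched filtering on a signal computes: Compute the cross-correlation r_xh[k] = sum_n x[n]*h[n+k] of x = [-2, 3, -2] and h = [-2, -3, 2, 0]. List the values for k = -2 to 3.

Both sequences indexed from 0 and zero outside their support.
Lags with overlap: k = -2 to 3.
  r_xh[-2] = x[2]*h[0] = 4
  r_xh[-1] = x[1]*h[0] + x[2]*h[1] = 0
  r_xh[0] = x[0]*h[0] + x[1]*h[1] + x[2]*h[2] = -9
  r_xh[1] = x[0]*h[1] + x[1]*h[2] + x[2]*h[3] = 12
  r_xh[2] = x[0]*h[2] + x[1]*h[3] = -4
  r_xh[3] = x[0]*h[3] = 0
r_xh = [4, 0, -9, 12, -4, 0] (for k = -2, ..., 3)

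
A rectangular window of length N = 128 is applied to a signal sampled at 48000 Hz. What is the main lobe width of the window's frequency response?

For a rectangular window of length N,
the main lobe width in frequency is 2*f_s/N.
= 2*48000/128 = 750 Hz
This determines the minimum frequency separation for resolving two sinusoids.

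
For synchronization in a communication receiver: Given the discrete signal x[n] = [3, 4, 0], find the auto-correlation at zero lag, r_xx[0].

The auto-correlation at zero lag r_xx[0] equals the signal energy.
r_xx[0] = sum of x[n]^2 = 3^2 + 4^2 + 0^2
= 9 + 16 + 0 = 25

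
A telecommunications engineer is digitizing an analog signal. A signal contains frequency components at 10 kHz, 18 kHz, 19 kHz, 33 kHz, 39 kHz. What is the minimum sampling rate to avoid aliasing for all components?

The highest frequency component is f_max = 39 kHz.
Nyquist rate = 2 * f_max = 2 * 39 kHz = 78 kHz.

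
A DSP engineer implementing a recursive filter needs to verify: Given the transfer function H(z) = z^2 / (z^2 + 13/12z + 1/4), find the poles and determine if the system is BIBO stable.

Poles are roots of the denominator: z^2 + 13/12z + 1/4 = 0.
Quadratic formula: z = [-(13/12) +/- sqrt((13/12)^2 - 4*(1/4))] / 2
Discriminant = 169/144 - 1 = 25/144; sqrt = 5/12.
z = (-13/12 +/- 5/12) / 2 => z = -1/3 or z = -3/4.
|p1| = 3/4, |p2| = 1/3.
For BIBO stability, all poles must lie inside the unit circle (|p| < 1).
System is STABLE since both |p| < 1.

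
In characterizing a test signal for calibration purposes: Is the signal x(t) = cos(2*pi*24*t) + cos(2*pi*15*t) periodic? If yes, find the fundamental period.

f1 = 24 Hz, f2 = 15 Hz
Period T1 = 1/24, T2 = 1/15
Ratio T1/T2 = 15/24, which is rational.
The signal is periodic with fundamental period T = 1/GCD(24,15) = 1/3 s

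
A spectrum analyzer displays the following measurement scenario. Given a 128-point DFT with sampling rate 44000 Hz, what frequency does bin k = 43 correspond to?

The frequency of DFT bin k is: f_k = k * f_s / N
f_43 = 43 * 44000 / 128 = 59125/4 Hz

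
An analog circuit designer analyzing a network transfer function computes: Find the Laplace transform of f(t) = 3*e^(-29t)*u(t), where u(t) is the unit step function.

Standard Laplace transform pair:
e^(-at)*u(t) <-> 1/(s+a)
With a = 29: L{3*e^(-29t)*u(t)} = 3/(s+29), ROC: Re(s) > -29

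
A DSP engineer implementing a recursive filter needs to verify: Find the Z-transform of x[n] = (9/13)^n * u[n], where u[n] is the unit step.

The Z-transform of a^n * u[n] is z/(z-a) for |z| > |a|.
Here a = 9/13, so X(z) = z/(z - (9/13)) = 13z/(13z - 9)
ROC: |z| > 9/13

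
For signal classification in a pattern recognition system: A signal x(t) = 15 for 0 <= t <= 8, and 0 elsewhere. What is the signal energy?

Energy = integral of |x(t)|^2 dt over the signal duration
= 15^2 * 8 = 225 * 8 = 1800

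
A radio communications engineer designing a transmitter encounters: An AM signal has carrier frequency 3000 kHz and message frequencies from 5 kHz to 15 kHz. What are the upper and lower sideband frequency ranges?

Upper sideband (USB) = fc + [fm_low, fm_high] = 3000 + [5, 15] = [3005, 3015] kHz
Lower sideband (LSB) = fc - [fm_high, fm_low] = 3000 - [15, 5] = [2985, 2995] kHz
Total occupied spectrum: 2985 kHz to 3015 kHz (plus carrier at 3000 kHz)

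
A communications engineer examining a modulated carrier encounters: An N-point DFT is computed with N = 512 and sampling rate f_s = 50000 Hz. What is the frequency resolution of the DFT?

DFT frequency resolution = f_s / N
= 50000 / 512 = 3125/32 Hz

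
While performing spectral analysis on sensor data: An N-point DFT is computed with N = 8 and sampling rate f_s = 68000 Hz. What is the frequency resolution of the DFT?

DFT frequency resolution = f_s / N
= 68000 / 8 = 8500 Hz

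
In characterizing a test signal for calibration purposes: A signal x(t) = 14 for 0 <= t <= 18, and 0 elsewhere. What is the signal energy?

Energy = integral of |x(t)|^2 dt over the signal duration
= 14^2 * 18 = 196 * 18 = 3528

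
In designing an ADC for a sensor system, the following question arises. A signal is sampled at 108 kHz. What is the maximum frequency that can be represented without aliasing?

The maximum frequency that can be represented without aliasing
is the Nyquist frequency: f_max = f_s / 2 = 108 kHz / 2 = 54 kHz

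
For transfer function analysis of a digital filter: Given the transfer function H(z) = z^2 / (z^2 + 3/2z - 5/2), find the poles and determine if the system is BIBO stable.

Poles are roots of the denominator: z^2 + 3/2z - 5/2 = 0.
Quadratic formula: z = [-(3/2) +/- sqrt((3/2)^2 - 4*(-5/2))] / 2
Discriminant = 9/4 + 10 = 49/4; sqrt = 7/2.
z = (-3/2 +/- 7/2) / 2 => z = 1 or z = -5/2.
|p1| = 5/2, |p2| = 1.
For BIBO stability, all poles must lie inside the unit circle (|p| < 1).
System is UNSTABLE since at least one |p| >= 1.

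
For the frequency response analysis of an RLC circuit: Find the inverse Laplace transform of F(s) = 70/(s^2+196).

Standard pair: w/(s^2+w^2) <-> sin(wt)*u(t)
Recognize w^2 = 196, so w = 14; numerator 70 = 5*14.
f(t) = 5*sin(14t)*u(t)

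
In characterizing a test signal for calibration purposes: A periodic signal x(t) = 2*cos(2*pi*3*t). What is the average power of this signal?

Average power of A*cos(wt) is A^2/2.
P = 2^2 / 2 = 4/2 = 2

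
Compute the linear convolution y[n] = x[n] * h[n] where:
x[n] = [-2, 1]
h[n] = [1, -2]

y[n] = sum_k x[k]*h[n-k]. Output length = len(x) + len(h) - 1 = 2 + 2 - 1 = 3.
y[0] = -2*1 = -2
y[1] = 1*1 + -2*-2 = 5
y[2] = 1*-2 = -2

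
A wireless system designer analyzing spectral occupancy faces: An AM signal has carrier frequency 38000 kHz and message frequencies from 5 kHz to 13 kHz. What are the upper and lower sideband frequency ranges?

Upper sideband (USB) = fc + [fm_low, fm_high] = 38000 + [5, 13] = [38005, 38013] kHz
Lower sideband (LSB) = fc - [fm_high, fm_low] = 38000 - [13, 5] = [37987, 37995] kHz
Total occupied spectrum: 37987 kHz to 38013 kHz (plus carrier at 38000 kHz)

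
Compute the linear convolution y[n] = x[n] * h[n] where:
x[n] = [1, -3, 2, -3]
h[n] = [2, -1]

y[n] = sum_k x[k]*h[n-k]. Output length = len(x) + len(h) - 1 = 4 + 2 - 1 = 5.
y[0] = 1*2 = 2
y[1] = -3*2 + 1*-1 = -7
y[2] = 2*2 + -3*-1 = 7
y[3] = -3*2 + 2*-1 = -8
y[4] = -3*-1 = 3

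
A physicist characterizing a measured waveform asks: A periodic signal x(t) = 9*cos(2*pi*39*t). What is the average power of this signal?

Average power of A*cos(wt) is A^2/2.
P = 9^2 / 2 = 81/2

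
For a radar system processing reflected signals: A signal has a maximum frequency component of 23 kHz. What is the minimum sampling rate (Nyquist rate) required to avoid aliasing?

By the Nyquist-Shannon sampling theorem,
the minimum sampling rate (Nyquist rate) must be at least 2 * f_max.
Nyquist rate = 2 * 23 kHz = 46 kHz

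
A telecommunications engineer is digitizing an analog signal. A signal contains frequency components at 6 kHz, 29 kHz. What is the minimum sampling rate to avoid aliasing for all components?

The highest frequency component is f_max = 29 kHz.
Nyquist rate = 2 * f_max = 2 * 29 kHz = 58 kHz.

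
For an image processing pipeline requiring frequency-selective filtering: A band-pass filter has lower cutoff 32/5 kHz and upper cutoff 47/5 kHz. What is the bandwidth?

Bandwidth = f_high - f_low
= 47/5 kHz - 32/5 kHz = 3 kHz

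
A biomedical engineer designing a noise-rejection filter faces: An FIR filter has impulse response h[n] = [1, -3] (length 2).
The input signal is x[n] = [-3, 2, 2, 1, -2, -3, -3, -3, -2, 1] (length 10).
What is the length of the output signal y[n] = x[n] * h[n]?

For linear convolution, the output length is:
len(y) = len(x) + len(h) - 1 = 10 + 2 - 1 = 11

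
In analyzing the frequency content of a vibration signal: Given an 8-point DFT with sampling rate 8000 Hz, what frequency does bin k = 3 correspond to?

The frequency of DFT bin k is: f_k = k * f_s / N
f_3 = 3 * 8000 / 8 = 3000 Hz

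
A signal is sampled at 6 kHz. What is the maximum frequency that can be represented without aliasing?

The maximum frequency that can be represented without aliasing
is the Nyquist frequency: f_max = f_s / 2 = 6 kHz / 2 = 3 kHz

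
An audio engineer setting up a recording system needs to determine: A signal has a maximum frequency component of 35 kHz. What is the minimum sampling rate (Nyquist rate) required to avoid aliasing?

By the Nyquist-Shannon sampling theorem,
the minimum sampling rate (Nyquist rate) must be at least 2 * f_max.
Nyquist rate = 2 * 35 kHz = 70 kHz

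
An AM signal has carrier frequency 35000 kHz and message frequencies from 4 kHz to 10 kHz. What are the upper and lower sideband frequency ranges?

Upper sideband (USB) = fc + [fm_low, fm_high] = 35000 + [4, 10] = [35004, 35010] kHz
Lower sideband (LSB) = fc - [fm_high, fm_low] = 35000 - [10, 4] = [34990, 34996] kHz
Total occupied spectrum: 34990 kHz to 35010 kHz (plus carrier at 35000 kHz)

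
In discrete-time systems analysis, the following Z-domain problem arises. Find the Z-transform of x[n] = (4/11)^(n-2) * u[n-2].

Time-shifting property: if X(z) = Z{x[n]}, then Z{x[n-d]} = z^(-d) * X(z)
X(z) = z/(z - 4/11) for x[n] = (4/11)^n * u[n]
Z{x[n-2]} = z^(-2) * z/(z - 4/11) = z^(-1)/(z - 4/11)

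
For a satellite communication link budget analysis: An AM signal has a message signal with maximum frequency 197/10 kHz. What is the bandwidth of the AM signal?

In AM (double-sideband), the bandwidth is twice the message frequency.
BW = 2 * f_m = 2 * 197/10 kHz = 197/5 kHz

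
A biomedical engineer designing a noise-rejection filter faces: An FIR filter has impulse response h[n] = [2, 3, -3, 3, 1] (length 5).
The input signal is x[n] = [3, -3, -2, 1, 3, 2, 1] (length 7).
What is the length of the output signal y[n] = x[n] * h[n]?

For linear convolution, the output length is:
len(y) = len(x) + len(h) - 1 = 7 + 5 - 1 = 11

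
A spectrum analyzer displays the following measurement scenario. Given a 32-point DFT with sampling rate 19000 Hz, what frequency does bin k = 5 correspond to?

The frequency of DFT bin k is: f_k = k * f_s / N
f_5 = 5 * 19000 / 32 = 11875/4 Hz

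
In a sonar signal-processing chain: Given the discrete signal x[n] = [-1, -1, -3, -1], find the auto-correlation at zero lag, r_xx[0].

The auto-correlation at zero lag r_xx[0] equals the signal energy.
r_xx[0] = sum of x[n]^2 = (-1)^2 + (-1)^2 + (-3)^2 + (-1)^2
= 1 + 1 + 9 + 1 = 12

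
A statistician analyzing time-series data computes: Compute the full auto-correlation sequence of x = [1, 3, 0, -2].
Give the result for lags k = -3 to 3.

r_xx[k] = sum_m x[m]*x[m+k], indexed from 0, for k = -3 to 3:
  r_xx[-3] = x[3]*x[0] = -2
  r_xx[-2] = x[2]*x[0] + x[3]*x[1] = -6
  r_xx[-1] = x[1]*x[0] + x[2]*x[1] + x[3]*x[2] = 3
  r_xx[0] = x[0]*x[0] + x[1]*x[1] + x[2]*x[2] + x[3]*x[3] = 14
  r_xx[1] = x[0]*x[1] + x[1]*x[2] + x[2]*x[3] = 3
  r_xx[2] = x[0]*x[2] + x[1]*x[3] = -6
  r_xx[3] = x[0]*x[3] = -2
r_xx = [-2, -6, 3, 14, 3, -6, -2]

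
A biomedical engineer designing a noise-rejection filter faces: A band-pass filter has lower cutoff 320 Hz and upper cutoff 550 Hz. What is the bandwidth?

Bandwidth = f_high - f_low
= 550 Hz - 320 Hz = 230 Hz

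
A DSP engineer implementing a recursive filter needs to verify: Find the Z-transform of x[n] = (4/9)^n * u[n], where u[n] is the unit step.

The Z-transform of a^n * u[n] is z/(z-a) for |z| > |a|.
Here a = 4/9, so X(z) = z/(z - (4/9)) = 9z/(9z - 4)
ROC: |z| > 4/9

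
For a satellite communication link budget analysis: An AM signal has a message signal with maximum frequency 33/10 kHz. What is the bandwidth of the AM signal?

In AM (double-sideband), the bandwidth is twice the message frequency.
BW = 2 * f_m = 2 * 33/10 kHz = 33/5 kHz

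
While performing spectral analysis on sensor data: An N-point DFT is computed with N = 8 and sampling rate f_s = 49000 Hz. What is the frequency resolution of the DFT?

DFT frequency resolution = f_s / N
= 49000 / 8 = 6125 Hz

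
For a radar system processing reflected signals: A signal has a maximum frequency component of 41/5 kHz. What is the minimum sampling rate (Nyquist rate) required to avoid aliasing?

By the Nyquist-Shannon sampling theorem,
the minimum sampling rate (Nyquist rate) must be at least 2 * f_max.
Nyquist rate = 2 * 41/5 kHz = 82/5 kHz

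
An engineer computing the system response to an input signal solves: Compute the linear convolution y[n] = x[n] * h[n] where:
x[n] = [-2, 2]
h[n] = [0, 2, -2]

y[n] = sum_k x[k]*h[n-k]. Output length = len(x) + len(h) - 1 = 2 + 3 - 1 = 4.
y[0] = -2*0 = 0
y[1] = 2*0 + -2*2 = -4
y[2] = 2*2 + -2*-2 = 8
y[3] = 2*-2 = -4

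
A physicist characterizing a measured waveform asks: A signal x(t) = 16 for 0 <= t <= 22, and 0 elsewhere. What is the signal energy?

Energy = integral of |x(t)|^2 dt over the signal duration
= 16^2 * 22 = 256 * 22 = 5632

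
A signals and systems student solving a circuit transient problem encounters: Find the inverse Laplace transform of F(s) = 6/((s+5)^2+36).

Standard pair: w/((s+a)^2+w^2) <-> e^(-at)*sin(wt)*u(t)
With a=5, w=6: f(t) = e^(-5t)*sin(6t)*u(t)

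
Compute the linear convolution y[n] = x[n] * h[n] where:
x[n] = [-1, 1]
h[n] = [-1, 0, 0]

y[n] = sum_k x[k]*h[n-k]. Output length = len(x) + len(h) - 1 = 2 + 3 - 1 = 4.
y[0] = -1*-1 = 1
y[1] = 1*-1 + -1*0 = -1
y[2] = 1*0 + -1*0 = 0
y[3] = 1*0 = 0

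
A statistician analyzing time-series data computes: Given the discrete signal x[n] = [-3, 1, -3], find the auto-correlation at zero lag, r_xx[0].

The auto-correlation at zero lag r_xx[0] equals the signal energy.
r_xx[0] = sum of x[n]^2 = (-3)^2 + 1^2 + (-3)^2
= 9 + 1 + 9 = 19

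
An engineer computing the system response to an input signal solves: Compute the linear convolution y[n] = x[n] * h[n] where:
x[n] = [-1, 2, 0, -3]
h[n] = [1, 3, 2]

y[n] = sum_k x[k]*h[n-k]. Output length = len(x) + len(h) - 1 = 4 + 3 - 1 = 6.
y[0] = -1*1 = -1
y[1] = 2*1 + -1*3 = -1
y[2] = 0*1 + 2*3 + -1*2 = 4
y[3] = -3*1 + 0*3 + 2*2 = 1
y[4] = -3*3 + 0*2 = -9
y[5] = -3*2 = -6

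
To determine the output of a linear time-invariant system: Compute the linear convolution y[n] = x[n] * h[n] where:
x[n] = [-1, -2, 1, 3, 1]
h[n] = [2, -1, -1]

y[n] = sum_k x[k]*h[n-k]. Output length = len(x) + len(h) - 1 = 5 + 3 - 1 = 7.
y[0] = -1*2 = -2
y[1] = -2*2 + -1*-1 = -3
y[2] = 1*2 + -2*-1 + -1*-1 = 5
y[3] = 3*2 + 1*-1 + -2*-1 = 7
y[4] = 1*2 + 3*-1 + 1*-1 = -2
y[5] = 1*-1 + 3*-1 = -4
y[6] = 1*-1 = -1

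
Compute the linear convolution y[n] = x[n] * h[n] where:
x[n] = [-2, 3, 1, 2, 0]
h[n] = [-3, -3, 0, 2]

y[n] = sum_k x[k]*h[n-k]. Output length = len(x) + len(h) - 1 = 5 + 4 - 1 = 8.
y[0] = -2*-3 = 6
y[1] = 3*-3 + -2*-3 = -3
y[2] = 1*-3 + 3*-3 + -2*0 = -12
y[3] = 2*-3 + 1*-3 + 3*0 + -2*2 = -13
y[4] = 0*-3 + 2*-3 + 1*0 + 3*2 = 0
y[5] = 0*-3 + 2*0 + 1*2 = 2
y[6] = 0*0 + 2*2 = 4
y[7] = 0*2 = 0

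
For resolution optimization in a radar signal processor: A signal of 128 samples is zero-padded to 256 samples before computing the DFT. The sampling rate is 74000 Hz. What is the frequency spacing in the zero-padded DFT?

Original DFT: N = 128, resolution = f_s/N = 74000/128 = 4625/8 Hz
Zero-padded DFT: N = 256, resolution = f_s/N = 74000/256 = 4625/16 Hz
Zero-padding interpolates the spectrum (finer frequency grid)
but does NOT improve the true spectral resolution (ability to resolve close frequencies).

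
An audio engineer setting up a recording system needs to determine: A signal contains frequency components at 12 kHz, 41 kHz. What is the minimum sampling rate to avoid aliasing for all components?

The highest frequency component is f_max = 41 kHz.
Nyquist rate = 2 * f_max = 2 * 41 kHz = 82 kHz.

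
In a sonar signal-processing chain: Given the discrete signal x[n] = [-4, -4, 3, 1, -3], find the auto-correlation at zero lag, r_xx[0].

The auto-correlation at zero lag r_xx[0] equals the signal energy.
r_xx[0] = sum of x[n]^2 = (-4)^2 + (-4)^2 + 3^2 + 1^2 + (-3)^2
= 16 + 16 + 9 + 1 + 9 = 51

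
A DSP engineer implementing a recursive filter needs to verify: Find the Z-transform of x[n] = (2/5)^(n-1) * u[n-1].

Time-shifting property: if X(z) = Z{x[n]}, then Z{x[n-d]} = z^(-d) * X(z)
X(z) = z/(z - 2/5) for x[n] = (2/5)^n * u[n]
Z{x[n-1]} = z^(-1) * z/(z - 2/5) = 1/(z - 2/5)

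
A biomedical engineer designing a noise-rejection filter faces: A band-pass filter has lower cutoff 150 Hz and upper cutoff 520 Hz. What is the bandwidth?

Bandwidth = f_high - f_low
= 520 Hz - 150 Hz = 370 Hz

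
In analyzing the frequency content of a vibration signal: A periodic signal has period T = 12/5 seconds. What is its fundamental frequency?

The fundamental frequency is the reciprocal of the period.
f = 1/T = 1/(12/5) = 5/12 Hz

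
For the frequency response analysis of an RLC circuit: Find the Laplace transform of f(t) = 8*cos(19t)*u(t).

Standard pair: cos(wt)*u(t) <-> s/(s^2+w^2)
With w = 19: L{8*cos(19t)*u(t)} = 8s/(s^2+361)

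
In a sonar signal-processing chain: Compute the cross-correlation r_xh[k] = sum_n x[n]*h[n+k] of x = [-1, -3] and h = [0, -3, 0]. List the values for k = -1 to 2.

Both sequences indexed from 0 and zero outside their support.
Lags with overlap: k = -1 to 2.
  r_xh[-1] = x[1]*h[0] = 0
  r_xh[0] = x[0]*h[0] + x[1]*h[1] = 9
  r_xh[1] = x[0]*h[1] + x[1]*h[2] = 3
  r_xh[2] = x[0]*h[2] = 0
r_xh = [0, 9, 3, 0] (for k = -1, ..., 2)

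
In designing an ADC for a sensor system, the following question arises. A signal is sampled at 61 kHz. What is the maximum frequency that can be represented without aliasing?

The maximum frequency that can be represented without aliasing
is the Nyquist frequency: f_max = f_s / 2 = 61 kHz / 2 = 61/2 kHz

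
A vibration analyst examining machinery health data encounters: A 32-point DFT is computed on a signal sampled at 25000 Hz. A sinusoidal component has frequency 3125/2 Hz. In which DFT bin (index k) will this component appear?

DFT frequency resolution = f_s/N = 25000/32 = 3125/4 Hz
Bin index k = f_signal / resolution = 3125/2 / 3125/4 = 2
The signal frequency 3125/2 Hz falls in DFT bin k = 2.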